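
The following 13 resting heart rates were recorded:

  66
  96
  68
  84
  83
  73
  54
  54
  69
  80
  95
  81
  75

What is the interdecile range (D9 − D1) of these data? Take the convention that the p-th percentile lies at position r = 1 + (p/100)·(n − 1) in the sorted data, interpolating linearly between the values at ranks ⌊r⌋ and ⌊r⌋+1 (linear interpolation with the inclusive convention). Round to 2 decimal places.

36.40

Sorted: 54, 54, 66, 68, 69, 73, 75, 80, 81, 83, 84, 95, 96.
n = 13.
P10: r = 2.2; ranks 2–3 are 54, 66; interpolating gives 56.4.
P90: r = 11.8; ranks 11–12 are 84, 95; interpolating gives 92.8.
Difference: 92.8 − 56.4 = 36.4.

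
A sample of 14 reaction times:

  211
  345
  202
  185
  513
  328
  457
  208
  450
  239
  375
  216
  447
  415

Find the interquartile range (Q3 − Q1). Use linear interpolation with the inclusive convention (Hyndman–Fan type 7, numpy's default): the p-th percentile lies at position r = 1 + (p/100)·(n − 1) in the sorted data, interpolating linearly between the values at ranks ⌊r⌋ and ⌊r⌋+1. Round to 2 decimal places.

226.75

Sorted: 185, 202, 208, 211, 216, 239, 328, 345, 375, 415, 447, 450, 457, 513.
n = 14.
P25: r = 4.25; ranks 4–5 are 211, 216; interpolating gives 212.25.
P75: r = 10.75; ranks 10–11 are 415, 447; interpolating gives 439.
Difference: 439 − 212.25 = 226.75.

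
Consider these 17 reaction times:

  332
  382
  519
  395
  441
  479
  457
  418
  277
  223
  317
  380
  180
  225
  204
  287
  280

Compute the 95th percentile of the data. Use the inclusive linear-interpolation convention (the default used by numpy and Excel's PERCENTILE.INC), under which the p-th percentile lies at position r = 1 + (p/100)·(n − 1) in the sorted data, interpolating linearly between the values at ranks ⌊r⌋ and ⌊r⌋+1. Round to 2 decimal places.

487.00

Sorted: 180, 204, 223, 225, 277, 280, 287, 317, 332, 380, 382, 395, 418, 441, 457, 479, 519.
n = 17.
r = 1 + (95/100)·(17 − 1) = 1 + 15.2 = 16.2.
Rank 16 is 479 and rank 17 is 519.
Interpolate: 479 + 0.2·(519 − 479) = 479 + 0.2·40 = 487.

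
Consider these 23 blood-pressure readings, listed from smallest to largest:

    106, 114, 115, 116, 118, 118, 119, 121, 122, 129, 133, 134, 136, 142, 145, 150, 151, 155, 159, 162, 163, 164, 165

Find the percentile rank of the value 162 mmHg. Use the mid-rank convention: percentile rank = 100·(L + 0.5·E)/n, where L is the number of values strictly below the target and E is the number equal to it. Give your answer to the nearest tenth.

84.8

Count below 162: L = 19; count equal: E = 1; n = 23.
Percentile rank = 100·(19 + 0.5·1)/23 = 100·19.5/23 = 84.78.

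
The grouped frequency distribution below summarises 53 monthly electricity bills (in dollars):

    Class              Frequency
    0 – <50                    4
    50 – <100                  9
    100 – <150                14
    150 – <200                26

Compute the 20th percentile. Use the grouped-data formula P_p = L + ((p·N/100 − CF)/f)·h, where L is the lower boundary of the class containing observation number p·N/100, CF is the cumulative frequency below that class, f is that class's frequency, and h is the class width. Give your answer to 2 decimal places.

86.67

N = 53; target position k = 20/100 · 53 = 10.6.
Cumulative frequencies: 4, 13, 27, 53.
Observation 10.6 falls in the class 50 – <100.
L = 50, CF = 4, f = 9, h = 50.
P20 = 50 + ((10.6 − 4)/9)·50 = 50 + 36.6667 = 86.6667.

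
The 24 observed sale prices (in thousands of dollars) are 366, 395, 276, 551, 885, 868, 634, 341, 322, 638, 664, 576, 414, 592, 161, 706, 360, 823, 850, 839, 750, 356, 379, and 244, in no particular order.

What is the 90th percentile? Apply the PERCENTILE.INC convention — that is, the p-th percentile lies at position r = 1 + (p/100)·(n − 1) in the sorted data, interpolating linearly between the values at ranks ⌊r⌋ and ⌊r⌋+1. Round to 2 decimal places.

Sorted: 161, 244, 276, 322, 341, 356, 360, 366, 379, 395, 414, 551, 576, 592, 634, 638, 664, 706, 750, 823, 839, 850, 868, 885.
n = 24.
r = 1 + (90/100)·(24 − 1) = 1 + 20.7 = 21.7.
Rank 21 is 839 and rank 22 is 850.
Interpolate: 839 + 0.7·(850 − 839) = 839 + 0.7·11 = 846.7.

846.70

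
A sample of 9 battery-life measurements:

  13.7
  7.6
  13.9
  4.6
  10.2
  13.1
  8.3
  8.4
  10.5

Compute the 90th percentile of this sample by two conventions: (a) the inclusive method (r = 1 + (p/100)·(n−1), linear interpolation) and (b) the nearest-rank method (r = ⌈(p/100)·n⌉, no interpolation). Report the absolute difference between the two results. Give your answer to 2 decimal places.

0.16

Sorted: 4.6, 7.6, 8.3, 8.4, 10.2, 10.5, 13.1, 13.7, 13.9.
n = 9.
(a) r = 8.2; between ranks 8 (13.7) and 9 (13.9): 13.74.
(b) the nearest-rank method: rank 9 → 13.9.
|13.74 − 13.9| = 0.16.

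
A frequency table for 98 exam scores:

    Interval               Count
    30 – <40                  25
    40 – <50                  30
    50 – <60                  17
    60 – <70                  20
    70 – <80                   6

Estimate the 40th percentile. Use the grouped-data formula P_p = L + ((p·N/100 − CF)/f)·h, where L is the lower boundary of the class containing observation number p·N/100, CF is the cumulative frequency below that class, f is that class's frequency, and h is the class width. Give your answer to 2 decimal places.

44.73

N = 98; target position k = 40/100 · 98 = 39.2.
Cumulative frequencies: 25, 55, 72, 92, 98.
Observation 39.2 falls in the class 40 – <50.
L = 40, CF = 25, f = 30, h = 10.
P40 = 40 + ((39.2 − 25)/30)·10 = 40 + 4.73333 = 44.7333.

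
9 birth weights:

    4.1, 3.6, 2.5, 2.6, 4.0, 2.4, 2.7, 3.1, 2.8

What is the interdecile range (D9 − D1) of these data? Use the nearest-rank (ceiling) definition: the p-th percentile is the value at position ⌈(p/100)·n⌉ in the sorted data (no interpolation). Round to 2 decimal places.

1.70

Sorted: 2.4, 2.5, 2.6, 2.7, 2.8, 3.1, 3.6, 4.0, 4.1.
n = 9.
P10: rank ⌈10/100·9⌉ = 1 → 2.4.
P90: rank ⌈90/100·9⌉ = 9 → 4.1.
Difference: 4.1 − 2.4 = 1.7.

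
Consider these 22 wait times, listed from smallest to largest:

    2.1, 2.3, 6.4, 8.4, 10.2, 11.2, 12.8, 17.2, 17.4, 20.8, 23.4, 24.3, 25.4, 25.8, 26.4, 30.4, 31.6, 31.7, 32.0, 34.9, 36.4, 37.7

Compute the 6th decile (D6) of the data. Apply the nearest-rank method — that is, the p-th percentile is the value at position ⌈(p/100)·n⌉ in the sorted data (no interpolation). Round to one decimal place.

n = 22.
Position = ⌈60/100 · 22⌉ = ⌈13.2⌉ = 14.
The value at rank 14 is 25.8.

25.8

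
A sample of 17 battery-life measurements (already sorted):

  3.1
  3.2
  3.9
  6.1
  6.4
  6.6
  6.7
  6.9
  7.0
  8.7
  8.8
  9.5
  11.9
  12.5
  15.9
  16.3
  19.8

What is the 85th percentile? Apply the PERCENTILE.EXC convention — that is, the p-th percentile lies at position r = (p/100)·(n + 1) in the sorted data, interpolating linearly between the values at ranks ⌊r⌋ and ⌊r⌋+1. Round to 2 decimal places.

16.02

n = 17.
r = (85/100)·(17 + 1) = 15.3.
Rank 15 is 15.9 and rank 16 is 16.3.
Interpolate: 15.9 + 0.3·(16.3 − 15.9) = 15.9 + 0.3·0.4 = 16.02.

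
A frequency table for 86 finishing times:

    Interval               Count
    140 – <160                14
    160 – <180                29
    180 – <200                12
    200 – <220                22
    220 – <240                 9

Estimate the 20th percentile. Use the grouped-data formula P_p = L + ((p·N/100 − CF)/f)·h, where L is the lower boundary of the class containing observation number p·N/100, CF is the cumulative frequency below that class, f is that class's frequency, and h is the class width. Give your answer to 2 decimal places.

162.21

N = 86; target position k = 20/100 · 86 = 17.2.
Cumulative frequencies: 14, 43, 55, 77, 86.
Observation 17.2 falls in the class 160 – <180.
L = 160, CF = 14, f = 29, h = 20.
P20 = 160 + ((17.2 − 14)/29)·20 = 160 + 2.2069 = 162.207.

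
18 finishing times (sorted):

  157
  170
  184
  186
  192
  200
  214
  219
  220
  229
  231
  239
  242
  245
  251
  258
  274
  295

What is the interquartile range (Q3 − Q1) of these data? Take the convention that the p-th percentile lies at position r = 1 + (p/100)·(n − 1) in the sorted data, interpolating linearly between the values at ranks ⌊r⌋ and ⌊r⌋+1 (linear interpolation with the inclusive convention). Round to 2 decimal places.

50.25

n = 18.
P25: r = 5.25; ranks 5–6 are 192, 200; interpolating gives 194.
P75: r = 13.75; ranks 13–14 are 242, 245; interpolating gives 244.25.
Difference: 244.25 − 194 = 50.25.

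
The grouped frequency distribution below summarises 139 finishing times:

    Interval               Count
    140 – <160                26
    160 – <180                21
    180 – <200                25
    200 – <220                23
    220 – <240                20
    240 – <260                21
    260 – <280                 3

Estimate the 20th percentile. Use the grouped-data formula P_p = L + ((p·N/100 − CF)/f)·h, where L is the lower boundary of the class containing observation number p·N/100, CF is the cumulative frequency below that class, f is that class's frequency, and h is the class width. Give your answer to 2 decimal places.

N = 139; target position k = 20/100 · 139 = 27.8.
Cumulative frequencies: 26, 47, 72, 95, 115, 136, 139.
Observation 27.8 falls in the class 160 – <180.
L = 160, CF = 26, f = 21, h = 20.
P20 = 160 + ((27.8 − 26)/21)·20 = 160 + 1.71429 = 161.714.

161.71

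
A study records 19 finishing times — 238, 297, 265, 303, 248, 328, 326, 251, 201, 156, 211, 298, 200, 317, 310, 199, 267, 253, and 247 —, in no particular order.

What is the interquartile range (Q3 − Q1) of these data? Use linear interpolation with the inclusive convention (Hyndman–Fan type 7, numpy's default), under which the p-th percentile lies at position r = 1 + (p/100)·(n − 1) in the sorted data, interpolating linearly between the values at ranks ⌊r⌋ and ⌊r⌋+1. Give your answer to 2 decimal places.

Sorted: 156, 199, 200, 201, 211, 238, 247, 248, 251, 253, 265, 267, 297, 298, 303, 310, 317, 326, 328.
n = 19.
P25: r = 5.5; ranks 5–6 are 211, 238; interpolating gives 224.5.
P75: r = 14.5; ranks 14–15 are 298, 303; interpolating gives 300.5.
Difference: 300.5 − 224.5 = 76.

76.00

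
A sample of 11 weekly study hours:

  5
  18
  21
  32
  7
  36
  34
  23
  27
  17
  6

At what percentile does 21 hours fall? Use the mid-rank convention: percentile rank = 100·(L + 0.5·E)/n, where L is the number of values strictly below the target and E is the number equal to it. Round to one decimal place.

Sorted: 5, 6, 7, 17, 18, 21, 23, 27, 32, 34, 36.
Count below 21: L = 5; count equal: E = 1; n = 11.
Percentile rank = 100·(5 + 0.5·1)/11 = 100·5.5/11 = 50.

50.0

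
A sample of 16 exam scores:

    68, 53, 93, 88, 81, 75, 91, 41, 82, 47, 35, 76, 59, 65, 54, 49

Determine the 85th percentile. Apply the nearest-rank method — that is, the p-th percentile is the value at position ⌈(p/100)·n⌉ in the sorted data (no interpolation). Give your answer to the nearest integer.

Sorted: 35, 41, 47, 49, 53, 54, 59, 65, 68, 75, 76, 81, 82, 88, 91, 93.
n = 16.
Position = ⌈85/100 · 16⌉ = ⌈13.6⌉ = 14.
The value at rank 14 is 88.

88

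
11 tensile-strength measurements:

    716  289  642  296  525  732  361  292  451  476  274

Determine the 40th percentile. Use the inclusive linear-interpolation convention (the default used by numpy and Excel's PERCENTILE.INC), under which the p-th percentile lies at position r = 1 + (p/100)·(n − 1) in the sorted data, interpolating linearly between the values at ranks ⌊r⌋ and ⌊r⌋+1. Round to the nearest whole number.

Sorted: 274, 289, 292, 296, 361, 451, 476, 525, 642, 716, 732.
n = 11.
r = 1 + (40/100)·(11 − 1) = 1 + 4 = 5.
r is an integer, so P40 is the value at rank 5: 361.

361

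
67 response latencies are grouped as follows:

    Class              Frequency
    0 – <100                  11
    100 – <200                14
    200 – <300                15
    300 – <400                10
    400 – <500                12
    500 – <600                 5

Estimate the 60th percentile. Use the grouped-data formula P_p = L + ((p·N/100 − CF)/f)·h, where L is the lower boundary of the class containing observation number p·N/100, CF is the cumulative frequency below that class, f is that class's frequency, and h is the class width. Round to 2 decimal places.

N = 67; target position k = 60/100 · 67 = 40.2.
Cumulative frequencies: 11, 25, 40, 50, 62, 67.
Observation 40.2 falls in the class 300 – <400.
L = 300, CF = 40, f = 10, h = 100.
P60 = 300 + ((40.2 − 40)/10)·100 = 300 + 2 = 302.

302.00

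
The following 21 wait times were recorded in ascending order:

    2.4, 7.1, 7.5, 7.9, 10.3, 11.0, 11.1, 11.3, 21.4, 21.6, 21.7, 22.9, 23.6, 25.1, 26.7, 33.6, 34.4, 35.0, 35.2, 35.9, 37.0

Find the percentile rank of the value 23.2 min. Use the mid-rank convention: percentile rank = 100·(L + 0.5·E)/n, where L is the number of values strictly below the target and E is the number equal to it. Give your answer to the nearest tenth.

57.1

Count below 23.2: L = 12; count equal: E = 0; n = 21.
Percentile rank = 100·(12 + 0.5·0)/21 = 100·12/21 = 57.14.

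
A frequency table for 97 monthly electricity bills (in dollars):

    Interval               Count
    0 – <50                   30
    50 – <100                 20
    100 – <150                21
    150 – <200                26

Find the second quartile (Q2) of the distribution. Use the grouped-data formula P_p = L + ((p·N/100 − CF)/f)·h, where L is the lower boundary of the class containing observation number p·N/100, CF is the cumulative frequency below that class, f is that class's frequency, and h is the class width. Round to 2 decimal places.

N = 97; target position k = 50/100 · 97 = 48.5.
Cumulative frequencies: 30, 50, 71, 97.
Observation 48.5 falls in the class 50 – <100.
L = 50, CF = 30, f = 20, h = 50.
P50 = 50 + ((48.5 − 30)/20)·50 = 50 + 46.25 = 96.25.

96.25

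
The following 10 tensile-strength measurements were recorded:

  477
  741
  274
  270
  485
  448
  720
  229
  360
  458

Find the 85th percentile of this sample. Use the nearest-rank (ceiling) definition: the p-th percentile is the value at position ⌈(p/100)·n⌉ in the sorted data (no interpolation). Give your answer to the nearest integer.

720

Sorted: 229, 270, 274, 360, 448, 458, 477, 485, 720, 741.
n = 10.
Position = ⌈85/100 · 10⌉ = ⌈8.5⌉ = 9.
The value at rank 9 is 720.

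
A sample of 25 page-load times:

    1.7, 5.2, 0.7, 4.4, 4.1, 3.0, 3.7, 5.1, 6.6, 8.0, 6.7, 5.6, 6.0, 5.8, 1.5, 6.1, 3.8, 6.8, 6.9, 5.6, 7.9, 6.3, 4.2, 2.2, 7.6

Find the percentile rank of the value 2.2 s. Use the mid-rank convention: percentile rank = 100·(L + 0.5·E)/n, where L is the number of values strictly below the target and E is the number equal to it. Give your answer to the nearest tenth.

Sorted: 0.7, 1.5, 1.7, 2.2, 3.0, 3.7, 3.8, 4.1, 4.2, 4.4, 5.1, 5.2, 5.6, 5.6, 5.8, 6.0, 6.1, 6.3, 6.6, 6.7, 6.8, 6.9, 7.6, 7.9, 8.0.
Count below 2.2: L = 3; count equal: E = 1; n = 25.
Percentile rank = 100·(3 + 0.5·1)/25 = 100·3.5/25 = 14.

14.0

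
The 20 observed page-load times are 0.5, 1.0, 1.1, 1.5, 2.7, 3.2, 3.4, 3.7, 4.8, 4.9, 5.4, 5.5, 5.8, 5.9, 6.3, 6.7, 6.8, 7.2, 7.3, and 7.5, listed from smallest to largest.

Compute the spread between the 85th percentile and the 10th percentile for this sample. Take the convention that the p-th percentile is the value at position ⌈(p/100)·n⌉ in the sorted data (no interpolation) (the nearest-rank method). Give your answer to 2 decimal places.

n = 20.
P10: rank ⌈10/100·20⌉ = 2 → 1.
P85: rank ⌈85/100·20⌉ = 17 → 6.8.
Difference: 6.8 − 1 = 5.8.

5.80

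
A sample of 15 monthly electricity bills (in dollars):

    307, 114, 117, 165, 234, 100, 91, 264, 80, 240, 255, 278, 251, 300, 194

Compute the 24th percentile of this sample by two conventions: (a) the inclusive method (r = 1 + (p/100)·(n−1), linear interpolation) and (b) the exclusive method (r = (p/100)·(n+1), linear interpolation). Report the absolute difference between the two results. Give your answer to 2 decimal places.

Sorted: 80, 91, 100, 114, 117, 165, 194, 234, 240, 251, 255, 264, 278, 300, 307.
n = 15.
(a) r = 4.36; between ranks 4 (114) and 5 (117): 115.08.
(b) r = 3.84; between ranks 3 (100) and 4 (114): 111.76.
|115.08 − 111.76| = 3.32.

3.32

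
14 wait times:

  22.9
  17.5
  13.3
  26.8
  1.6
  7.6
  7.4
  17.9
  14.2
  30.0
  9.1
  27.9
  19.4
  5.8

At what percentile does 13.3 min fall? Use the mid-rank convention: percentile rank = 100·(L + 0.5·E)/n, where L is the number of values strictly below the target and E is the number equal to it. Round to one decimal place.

Sorted: 1.6, 5.8, 7.4, 7.6, 9.1, 13.3, 14.2, 17.5, 17.9, 19.4, 22.9, 26.8, 27.9, 30.0.
Count below 13.3: L = 5; count equal: E = 1; n = 14.
Percentile rank = 100·(5 + 0.5·1)/14 = 100·5.5/14 = 39.29.

39.3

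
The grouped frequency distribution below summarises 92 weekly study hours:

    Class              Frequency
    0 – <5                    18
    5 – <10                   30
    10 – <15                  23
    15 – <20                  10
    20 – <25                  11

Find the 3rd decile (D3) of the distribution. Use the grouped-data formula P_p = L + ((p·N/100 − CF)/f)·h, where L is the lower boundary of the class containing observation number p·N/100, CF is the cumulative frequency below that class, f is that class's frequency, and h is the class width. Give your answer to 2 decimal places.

N = 92; target position k = 30/100 · 92 = 27.6.
Cumulative frequencies: 18, 48, 71, 81, 92.
Observation 27.6 falls in the class 5 – <10.
L = 5, CF = 18, f = 30, h = 5.
P30 = 5 + ((27.6 − 18)/30)·5 = 5 + 1.6 = 6.6.

6.60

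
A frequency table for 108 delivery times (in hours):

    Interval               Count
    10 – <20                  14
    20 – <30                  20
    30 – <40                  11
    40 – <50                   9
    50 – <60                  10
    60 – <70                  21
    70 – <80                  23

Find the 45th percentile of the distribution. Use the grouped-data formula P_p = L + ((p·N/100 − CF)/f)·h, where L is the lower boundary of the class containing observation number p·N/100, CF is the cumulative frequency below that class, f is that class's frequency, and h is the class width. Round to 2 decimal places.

N = 108; target position k = 45/100 · 108 = 48.6.
Cumulative frequencies: 14, 34, 45, 54, 64, 85, 108.
Observation 48.6 falls in the class 40 – <50.
L = 40, CF = 45, f = 9, h = 10.
P45 = 40 + ((48.6 − 45)/9)·10 = 40 + 4 = 44.

44.00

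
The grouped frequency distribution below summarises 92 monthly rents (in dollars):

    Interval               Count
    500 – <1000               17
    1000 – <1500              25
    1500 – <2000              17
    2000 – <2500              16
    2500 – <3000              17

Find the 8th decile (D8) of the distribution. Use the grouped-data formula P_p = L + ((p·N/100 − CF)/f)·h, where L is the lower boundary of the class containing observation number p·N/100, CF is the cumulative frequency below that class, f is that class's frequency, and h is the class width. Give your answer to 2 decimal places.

N = 92; target position k = 80/100 · 92 = 73.6.
Cumulative frequencies: 17, 42, 59, 75, 92.
Observation 73.6 falls in the class 2000 – <2500.
L = 2000, CF = 59, f = 16, h = 500.
P80 = 2000 + ((73.6 − 59)/16)·500 = 2000 + 456.25 = 2456.25.

2456.25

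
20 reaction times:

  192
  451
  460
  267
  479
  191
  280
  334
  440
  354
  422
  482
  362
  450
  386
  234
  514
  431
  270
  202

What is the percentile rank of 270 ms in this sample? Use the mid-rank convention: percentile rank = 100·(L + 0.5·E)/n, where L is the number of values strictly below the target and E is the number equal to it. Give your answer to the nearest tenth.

Sorted: 191, 192, 202, 234, 267, 270, 280, 334, 354, 362, 386, 422, 431, 440, 450, 451, 460, 479, 482, 514.
Count below 270: L = 5; count equal: E = 1; n = 20.
Percentile rank = 100·(5 + 0.5·1)/20 = 100·5.5/20 = 27.5.

27.5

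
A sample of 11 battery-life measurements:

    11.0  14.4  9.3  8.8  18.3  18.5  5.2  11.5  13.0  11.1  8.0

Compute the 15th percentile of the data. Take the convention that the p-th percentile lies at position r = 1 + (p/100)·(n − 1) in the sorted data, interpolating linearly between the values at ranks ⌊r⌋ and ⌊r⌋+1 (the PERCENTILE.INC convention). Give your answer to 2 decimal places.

8.40

Sorted: 5.2, 8.0, 8.8, 9.3, 11.0, 11.1, 11.5, 13.0, 14.4, 18.3, 18.5.
n = 11.
r = 1 + (15/100)·(11 − 1) = 1 + 1.5 = 2.5.
Rank 2 is 8.0 and rank 3 is 8.8.
Interpolate: 8.0 + 0.5·(8.8 − 8.0) = 8.0 + 0.5·0.8 = 8.4.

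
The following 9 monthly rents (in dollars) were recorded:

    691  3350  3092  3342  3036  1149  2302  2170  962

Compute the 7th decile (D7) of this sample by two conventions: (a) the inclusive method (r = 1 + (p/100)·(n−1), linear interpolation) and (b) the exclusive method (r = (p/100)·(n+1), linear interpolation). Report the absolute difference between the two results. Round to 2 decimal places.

22.40

Sorted: 691, 962, 1149, 2170, 2302, 3036, 3092, 3342, 3350.
n = 9.
(a) r = 6.6; between ranks 6 (3036) and 7 (3092): 3069.6.
(b) r = 7 → value at rank 7 = 3092.
|3069.6 − 3092| = 22.4.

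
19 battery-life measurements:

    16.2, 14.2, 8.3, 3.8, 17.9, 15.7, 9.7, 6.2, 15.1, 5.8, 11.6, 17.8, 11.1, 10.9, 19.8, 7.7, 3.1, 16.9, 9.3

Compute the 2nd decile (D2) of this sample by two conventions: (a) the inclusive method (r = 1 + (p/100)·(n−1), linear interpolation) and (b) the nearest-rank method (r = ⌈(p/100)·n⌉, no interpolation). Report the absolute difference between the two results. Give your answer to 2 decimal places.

0.90

Sorted: 3.1, 3.8, 5.8, 6.2, 7.7, 8.3, 9.3, 9.7, 10.9, 11.1, 11.6, 14.2, 15.1, 15.7, 16.2, 16.9, 17.8, 17.9, 19.8.
n = 19.
(a) r = 4.6; between ranks 4 (6.2) and 5 (7.7): 7.1.
(b) the nearest-rank method: rank 4 → 6.2.
|7.1 − 6.2| = 0.9.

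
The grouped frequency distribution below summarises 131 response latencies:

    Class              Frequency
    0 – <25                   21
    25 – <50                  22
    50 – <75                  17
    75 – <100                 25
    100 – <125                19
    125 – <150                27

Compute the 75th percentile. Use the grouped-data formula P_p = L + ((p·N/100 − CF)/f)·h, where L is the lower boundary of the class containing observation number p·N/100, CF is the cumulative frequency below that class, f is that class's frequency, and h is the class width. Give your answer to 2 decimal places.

N = 131; target position k = 75/100 · 131 = 98.25.
Cumulative frequencies: 21, 43, 60, 85, 104, 131.
Observation 98.25 falls in the class 100 – <125.
L = 100, CF = 85, f = 19, h = 25.
P75 = 100 + ((98.25 − 85)/19)·25 = 100 + 17.4342 = 117.434.

117.43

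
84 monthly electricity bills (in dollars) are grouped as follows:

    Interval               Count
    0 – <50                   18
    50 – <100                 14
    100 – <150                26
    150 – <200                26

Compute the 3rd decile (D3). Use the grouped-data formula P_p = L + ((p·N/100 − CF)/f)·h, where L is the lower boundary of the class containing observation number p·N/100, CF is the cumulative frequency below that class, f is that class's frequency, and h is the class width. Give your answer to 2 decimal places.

N = 84; target position k = 30/100 · 84 = 25.2.
Cumulative frequencies: 18, 32, 58, 84.
Observation 25.2 falls in the class 50 – <100.
L = 50, CF = 18, f = 14, h = 50.
P30 = 50 + ((25.2 − 18)/14)·50 = 50 + 25.7143 = 75.7143.

75.71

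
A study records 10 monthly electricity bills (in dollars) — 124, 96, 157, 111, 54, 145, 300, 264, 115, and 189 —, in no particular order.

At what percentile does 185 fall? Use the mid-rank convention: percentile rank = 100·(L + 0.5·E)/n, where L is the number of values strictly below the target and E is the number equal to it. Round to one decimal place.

70.0

Sorted: 54, 96, 111, 115, 124, 145, 157, 189, 264, 300.
Count below 185: L = 7; count equal: E = 0; n = 10.
Percentile rank = 100·(7 + 0.5·0)/10 = 100·7/10 = 70.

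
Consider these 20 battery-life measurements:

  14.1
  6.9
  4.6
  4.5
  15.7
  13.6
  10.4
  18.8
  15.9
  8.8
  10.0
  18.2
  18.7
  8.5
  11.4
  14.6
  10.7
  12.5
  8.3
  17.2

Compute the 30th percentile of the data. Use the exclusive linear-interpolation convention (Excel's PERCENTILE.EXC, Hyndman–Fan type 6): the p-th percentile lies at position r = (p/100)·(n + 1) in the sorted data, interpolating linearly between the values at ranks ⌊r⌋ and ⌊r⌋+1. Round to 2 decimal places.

Sorted: 4.5, 4.6, 6.9, 8.3, 8.5, 8.8, 10.0, 10.4, 10.7, 11.4, 12.5, 13.6, 14.1, 14.6, 15.7, 15.9, 17.2, 18.2, 18.7, 18.8.
n = 20.
r = (30/100)·(20 + 1) = 6.3.
Rank 6 is 8.8 and rank 7 is 10.0.
Interpolate: 8.8 + 0.3·(10.0 − 8.8) = 8.8 + 0.3·1.2 = 9.16.

9.16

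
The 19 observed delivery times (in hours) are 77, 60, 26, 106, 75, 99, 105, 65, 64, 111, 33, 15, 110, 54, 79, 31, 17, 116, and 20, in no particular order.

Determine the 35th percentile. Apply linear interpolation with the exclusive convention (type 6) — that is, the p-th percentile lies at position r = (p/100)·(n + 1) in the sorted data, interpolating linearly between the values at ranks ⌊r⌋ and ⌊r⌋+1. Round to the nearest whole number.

Sorted: 15, 17, 20, 26, 31, 33, 54, 60, 64, 65, 75, 77, 79, 99, 105, 106, 110, 111, 116.
n = 19.
r = (35/100)·(19 + 1) = 7.
r is an integer, so P35 is the value at rank 7: 54.

54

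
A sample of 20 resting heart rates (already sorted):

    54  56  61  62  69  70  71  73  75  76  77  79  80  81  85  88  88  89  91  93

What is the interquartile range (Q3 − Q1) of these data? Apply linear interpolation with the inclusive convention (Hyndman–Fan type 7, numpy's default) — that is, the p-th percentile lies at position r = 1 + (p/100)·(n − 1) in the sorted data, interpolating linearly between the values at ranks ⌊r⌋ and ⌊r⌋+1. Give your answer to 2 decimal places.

n = 20.
P25: r = 5.75; ranks 5–6 are 69, 70; interpolating gives 69.75.
P75: r = 15.25; ranks 15–16 are 85, 88; interpolating gives 85.75.
Difference: 85.75 − 69.75 = 16.

16.00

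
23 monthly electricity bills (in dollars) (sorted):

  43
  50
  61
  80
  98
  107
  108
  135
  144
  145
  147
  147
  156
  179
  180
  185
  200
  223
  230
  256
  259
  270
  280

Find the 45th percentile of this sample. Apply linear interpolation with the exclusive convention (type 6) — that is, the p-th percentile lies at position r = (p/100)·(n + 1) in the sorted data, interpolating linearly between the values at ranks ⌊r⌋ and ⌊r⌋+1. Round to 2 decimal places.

146.60

n = 23.
r = (45/100)·(23 + 1) = 10.8.
Rank 10 is 145 and rank 11 is 147.
Interpolate: 145 + 0.8·(147 − 145) = 145 + 0.8·2 = 146.6.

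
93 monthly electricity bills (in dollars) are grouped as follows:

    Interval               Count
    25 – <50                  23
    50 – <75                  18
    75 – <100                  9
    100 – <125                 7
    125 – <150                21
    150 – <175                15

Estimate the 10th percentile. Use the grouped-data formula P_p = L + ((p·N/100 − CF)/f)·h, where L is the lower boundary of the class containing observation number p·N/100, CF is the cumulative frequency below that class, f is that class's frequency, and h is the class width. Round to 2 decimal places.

35.11

N = 93; target position k = 10/100 · 93 = 9.3.
Cumulative frequencies: 23, 41, 50, 57, 78, 93.
Observation 9.3 falls in the class 25 – <50.
L = 25, CF = 0, f = 23, h = 25.
P10 = 25 + ((9.3 − 0)/23)·25 = 25 + 10.1087 = 35.1087.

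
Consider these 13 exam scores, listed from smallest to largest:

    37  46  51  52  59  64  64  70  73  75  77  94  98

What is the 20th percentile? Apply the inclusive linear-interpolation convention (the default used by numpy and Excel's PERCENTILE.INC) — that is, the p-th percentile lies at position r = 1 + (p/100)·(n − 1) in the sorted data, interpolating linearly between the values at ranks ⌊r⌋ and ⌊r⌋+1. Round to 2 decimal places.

n = 13.
r = 1 + (20/100)·(13 − 1) = 1 + 2.4 = 3.4.
Rank 3 is 51 and rank 4 is 52.
Interpolate: 51 + 0.4·(52 − 51) = 51 + 0.4·1 = 51.4.

51.40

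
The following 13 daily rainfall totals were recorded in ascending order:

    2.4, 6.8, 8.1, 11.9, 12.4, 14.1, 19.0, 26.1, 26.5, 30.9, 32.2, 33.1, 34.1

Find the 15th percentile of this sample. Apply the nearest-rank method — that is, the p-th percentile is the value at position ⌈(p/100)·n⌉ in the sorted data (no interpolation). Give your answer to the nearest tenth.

n = 13.
Position = ⌈15/100 · 13⌉ = ⌈1.95⌉ = 2.
The value at rank 2 is 6.8.

6.8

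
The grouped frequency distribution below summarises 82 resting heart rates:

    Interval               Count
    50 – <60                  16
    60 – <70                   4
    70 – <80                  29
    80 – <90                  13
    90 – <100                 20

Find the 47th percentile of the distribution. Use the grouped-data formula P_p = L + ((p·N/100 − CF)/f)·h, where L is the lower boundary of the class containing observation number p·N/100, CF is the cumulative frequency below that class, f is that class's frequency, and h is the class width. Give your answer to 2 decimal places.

76.39

N = 82; target position k = 47/100 · 82 = 38.54.
Cumulative frequencies: 16, 20, 49, 62, 82.
Observation 38.54 falls in the class 70 – <80.
L = 70, CF = 20, f = 29, h = 10.
P47 = 70 + ((38.54 − 20)/29)·10 = 70 + 6.3931 = 76.3931.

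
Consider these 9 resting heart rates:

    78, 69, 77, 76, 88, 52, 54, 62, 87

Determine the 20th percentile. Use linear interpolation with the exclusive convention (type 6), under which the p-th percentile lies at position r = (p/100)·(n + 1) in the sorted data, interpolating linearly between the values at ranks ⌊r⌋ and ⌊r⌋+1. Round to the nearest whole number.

Sorted: 52, 54, 62, 69, 76, 77, 78, 87, 88.
n = 9.
r = (20/100)·(9 + 1) = 2.
r is an integer, so P20 is the value at rank 2: 54.

54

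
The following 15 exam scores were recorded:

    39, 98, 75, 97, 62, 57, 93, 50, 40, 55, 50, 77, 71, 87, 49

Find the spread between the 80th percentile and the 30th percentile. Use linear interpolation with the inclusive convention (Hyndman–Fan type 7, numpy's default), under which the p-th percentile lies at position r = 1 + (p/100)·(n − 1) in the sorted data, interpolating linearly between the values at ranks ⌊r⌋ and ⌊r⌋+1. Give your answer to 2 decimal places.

Sorted: 39, 40, 49, 50, 50, 55, 57, 62, 71, 75, 77, 87, 93, 97, 98.
n = 15.
P30: r = 5.2; ranks 5–6 are 50, 55; interpolating gives 51.
P80: r = 12.2; ranks 12–13 are 87, 93; interpolating gives 88.2.
Difference: 88.2 − 51 = 37.2.

37.20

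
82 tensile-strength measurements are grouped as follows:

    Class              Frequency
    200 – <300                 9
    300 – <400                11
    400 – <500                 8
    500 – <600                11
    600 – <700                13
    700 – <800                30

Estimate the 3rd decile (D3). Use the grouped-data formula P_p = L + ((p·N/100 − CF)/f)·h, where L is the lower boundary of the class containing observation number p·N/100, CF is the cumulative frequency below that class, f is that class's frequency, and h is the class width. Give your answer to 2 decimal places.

457.50

N = 82; target position k = 30/100 · 82 = 24.6.
Cumulative frequencies: 9, 20, 28, 39, 52, 82.
Observation 24.6 falls in the class 400 – <500.
L = 400, CF = 20, f = 8, h = 100.
P30 = 400 + ((24.6 − 20)/8)·100 = 400 + 57.5 = 457.5.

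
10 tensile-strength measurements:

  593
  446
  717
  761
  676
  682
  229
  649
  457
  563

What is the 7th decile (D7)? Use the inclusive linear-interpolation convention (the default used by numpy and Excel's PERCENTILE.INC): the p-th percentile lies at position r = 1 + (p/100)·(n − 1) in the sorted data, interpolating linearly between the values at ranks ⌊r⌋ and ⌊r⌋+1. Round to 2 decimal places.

Sorted: 229, 446, 457, 563, 593, 649, 676, 682, 717, 761.
n = 10.
r = 1 + (70/100)·(10 − 1) = 1 + 6.3 = 7.3.
Rank 7 is 676 and rank 8 is 682.
Interpolate: 676 + 0.3·(682 − 676) = 676 + 0.3·6 = 677.8.

677.80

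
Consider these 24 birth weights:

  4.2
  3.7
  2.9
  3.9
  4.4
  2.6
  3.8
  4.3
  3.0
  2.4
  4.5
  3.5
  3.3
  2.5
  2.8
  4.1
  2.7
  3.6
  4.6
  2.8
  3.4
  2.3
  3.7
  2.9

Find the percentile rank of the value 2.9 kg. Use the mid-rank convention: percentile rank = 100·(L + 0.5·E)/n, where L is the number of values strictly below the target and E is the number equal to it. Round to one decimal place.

33.3

Sorted: 2.3, 2.4, 2.5, 2.6, 2.7, 2.8, 2.8, 2.9, 2.9, 3.0, 3.3, 3.4, 3.5, 3.6, 3.7, 3.7, 3.8, 3.9, 4.1, 4.2, 4.3, 4.4, 4.5, 4.6.
Count below 2.9: L = 7; count equal: E = 2; n = 24.
Percentile rank = 100·(7 + 0.5·2)/24 = 100·8/24 = 33.33.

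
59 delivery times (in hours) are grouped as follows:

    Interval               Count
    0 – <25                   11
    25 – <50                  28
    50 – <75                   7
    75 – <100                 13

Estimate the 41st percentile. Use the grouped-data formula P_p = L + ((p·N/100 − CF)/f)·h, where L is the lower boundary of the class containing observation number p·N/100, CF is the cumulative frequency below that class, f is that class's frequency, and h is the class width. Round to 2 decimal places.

N = 59; target position k = 41/100 · 59 = 24.19.
Cumulative frequencies: 11, 39, 46, 59.
Observation 24.19 falls in the class 25 – <50.
L = 25, CF = 11, f = 28, h = 25.
P41 = 25 + ((24.19 − 11)/28)·25 = 25 + 11.7768 = 36.7768.

36.78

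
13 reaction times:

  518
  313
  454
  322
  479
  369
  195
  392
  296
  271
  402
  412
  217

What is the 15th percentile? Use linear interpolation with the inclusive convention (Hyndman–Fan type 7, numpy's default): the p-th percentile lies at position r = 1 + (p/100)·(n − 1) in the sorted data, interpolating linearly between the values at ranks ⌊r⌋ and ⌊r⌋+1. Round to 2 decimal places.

Sorted: 195, 217, 271, 296, 313, 322, 369, 392, 402, 412, 454, 479, 518.
n = 13.
r = 1 + (15/100)·(13 − 1) = 1 + 1.8 = 2.8.
Rank 2 is 217 and rank 3 is 271.
Interpolate: 217 + 0.8·(271 − 217) = 217 + 0.8·54 = 260.2.

260.20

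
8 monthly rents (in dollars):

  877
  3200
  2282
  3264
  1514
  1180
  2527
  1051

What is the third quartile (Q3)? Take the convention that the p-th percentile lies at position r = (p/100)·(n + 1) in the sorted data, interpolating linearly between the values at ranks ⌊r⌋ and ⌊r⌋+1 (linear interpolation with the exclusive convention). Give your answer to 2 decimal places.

3031.75

Sorted: 877, 1051, 1180, 1514, 2282, 2527, 3200, 3264.
n = 8.
r = (75/100)·(8 + 1) = 6.75.
Rank 6 is 2527 and rank 7 is 3200.
Interpolate: 2527 + 0.75·(3200 − 2527) = 2527 + 0.75·673 = 3031.75.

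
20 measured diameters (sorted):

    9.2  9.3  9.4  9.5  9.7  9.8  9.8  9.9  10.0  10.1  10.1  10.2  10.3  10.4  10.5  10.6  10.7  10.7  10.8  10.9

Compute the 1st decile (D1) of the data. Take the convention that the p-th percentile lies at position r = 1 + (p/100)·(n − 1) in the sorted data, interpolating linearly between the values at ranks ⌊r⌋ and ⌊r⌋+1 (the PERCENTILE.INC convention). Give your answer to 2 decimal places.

n = 20.
r = 1 + (10/100)·(20 − 1) = 1 + 1.9 = 2.9.
Rank 2 is 9.3 and rank 3 is 9.4.
Interpolate: 9.3 + 0.9·(9.4 − 9.3) = 9.3 + 0.9·0.1 = 9.39.

9.39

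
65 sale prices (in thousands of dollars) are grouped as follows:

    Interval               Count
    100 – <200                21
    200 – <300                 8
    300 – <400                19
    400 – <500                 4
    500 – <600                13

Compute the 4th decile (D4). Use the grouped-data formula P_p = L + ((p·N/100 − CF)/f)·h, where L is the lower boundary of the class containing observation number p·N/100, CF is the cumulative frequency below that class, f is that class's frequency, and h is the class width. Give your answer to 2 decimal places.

N = 65; target position k = 40/100 · 65 = 26.
Cumulative frequencies: 21, 29, 48, 52, 65.
Observation 26 falls in the class 200 – <300.
L = 200, CF = 21, f = 8, h = 100.
P40 = 200 + ((26 − 21)/8)·100 = 200 + 62.5 = 262.5.

262.50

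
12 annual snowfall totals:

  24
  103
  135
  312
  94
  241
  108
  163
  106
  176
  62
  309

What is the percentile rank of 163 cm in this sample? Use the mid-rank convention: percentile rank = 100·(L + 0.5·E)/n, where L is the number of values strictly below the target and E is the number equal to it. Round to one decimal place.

62.5

Sorted: 24, 62, 94, 103, 106, 108, 135, 163, 176, 241, 309, 312.
Count below 163: L = 7; count equal: E = 1; n = 12.
Percentile rank = 100·(7 + 0.5·1)/12 = 100·7.5/12 = 62.5.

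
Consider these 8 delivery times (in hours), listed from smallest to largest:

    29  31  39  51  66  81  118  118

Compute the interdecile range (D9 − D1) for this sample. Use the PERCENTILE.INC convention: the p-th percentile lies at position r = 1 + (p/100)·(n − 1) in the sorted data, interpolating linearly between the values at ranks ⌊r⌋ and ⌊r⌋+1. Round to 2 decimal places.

n = 8.
P10: r = 1.7; ranks 1–2 are 29, 31; interpolating gives 30.4.
P90: r = 7.3; ranks 7–8 are 118, 118; interpolating gives 118.
Difference: 118 − 30.4 = 87.6.

87.60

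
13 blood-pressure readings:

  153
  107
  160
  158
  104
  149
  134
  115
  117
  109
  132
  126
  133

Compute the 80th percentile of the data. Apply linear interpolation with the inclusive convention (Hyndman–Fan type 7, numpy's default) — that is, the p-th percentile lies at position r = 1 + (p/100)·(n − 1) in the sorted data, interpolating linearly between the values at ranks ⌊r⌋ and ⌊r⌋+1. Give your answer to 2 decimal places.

Sorted: 104, 107, 109, 115, 117, 126, 132, 133, 134, 149, 153, 158, 160.
n = 13.
r = 1 + (80/100)·(13 − 1) = 1 + 9.6 = 10.6.
Rank 10 is 149 and rank 11 is 153.
Interpolate: 149 + 0.6·(153 − 149) = 149 + 0.6·4 = 151.4.

151.40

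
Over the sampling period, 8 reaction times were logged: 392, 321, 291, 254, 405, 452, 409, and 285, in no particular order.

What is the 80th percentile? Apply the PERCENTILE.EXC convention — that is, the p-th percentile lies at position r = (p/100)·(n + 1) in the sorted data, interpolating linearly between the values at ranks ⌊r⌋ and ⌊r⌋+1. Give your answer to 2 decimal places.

417.60

Sorted: 254, 285, 291, 321, 392, 405, 409, 452.
n = 8.
r = (80/100)·(8 + 1) = 7.2.
Rank 7 is 409 and rank 8 is 452.
Interpolate: 409 + 0.2·(452 − 409) = 409 + 0.2·43 = 417.6.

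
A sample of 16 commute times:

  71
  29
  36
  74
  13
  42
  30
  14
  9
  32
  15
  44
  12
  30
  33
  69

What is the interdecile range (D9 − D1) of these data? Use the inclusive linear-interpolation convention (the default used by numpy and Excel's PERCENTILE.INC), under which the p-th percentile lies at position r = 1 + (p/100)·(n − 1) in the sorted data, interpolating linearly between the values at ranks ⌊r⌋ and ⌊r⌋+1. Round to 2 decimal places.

Sorted: 9, 12, 13, 14, 15, 29, 30, 30, 32, 33, 36, 42, 44, 69, 71, 74.
n = 16.
P10: r = 2.5; ranks 2–3 are 12, 13; interpolating gives 12.5.
P90: r = 14.5; ranks 14–15 are 69, 71; interpolating gives 70.
Difference: 70 − 12.5 = 57.5.

57.50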